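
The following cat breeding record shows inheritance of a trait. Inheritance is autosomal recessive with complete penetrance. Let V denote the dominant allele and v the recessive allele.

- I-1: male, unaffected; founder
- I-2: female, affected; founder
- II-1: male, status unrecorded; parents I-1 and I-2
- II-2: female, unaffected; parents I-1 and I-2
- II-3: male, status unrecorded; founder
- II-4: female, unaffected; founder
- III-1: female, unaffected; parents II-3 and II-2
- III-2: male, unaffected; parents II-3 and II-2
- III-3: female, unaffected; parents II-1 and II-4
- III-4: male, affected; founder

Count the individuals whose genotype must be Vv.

1

Obligate heterozygotes: II-2 is unaffected so carries V and received v from I-2 (vv), so II-2 is Vv.
Every other individual is either homozygous by phenotype or has at least one consistent homozygous assignment, so the count is 1.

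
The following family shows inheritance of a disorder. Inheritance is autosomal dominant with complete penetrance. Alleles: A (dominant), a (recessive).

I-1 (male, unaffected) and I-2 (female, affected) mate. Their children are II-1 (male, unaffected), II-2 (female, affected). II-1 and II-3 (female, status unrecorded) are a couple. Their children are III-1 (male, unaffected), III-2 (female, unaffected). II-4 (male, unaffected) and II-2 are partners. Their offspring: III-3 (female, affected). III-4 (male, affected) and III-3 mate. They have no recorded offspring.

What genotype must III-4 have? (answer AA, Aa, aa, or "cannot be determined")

cannot be determined

III-4's phenotype allows AA or Aa, and no parent or child forces a single allele at both positions; consistent genotype assignments exist with III-4 as AA or Aa.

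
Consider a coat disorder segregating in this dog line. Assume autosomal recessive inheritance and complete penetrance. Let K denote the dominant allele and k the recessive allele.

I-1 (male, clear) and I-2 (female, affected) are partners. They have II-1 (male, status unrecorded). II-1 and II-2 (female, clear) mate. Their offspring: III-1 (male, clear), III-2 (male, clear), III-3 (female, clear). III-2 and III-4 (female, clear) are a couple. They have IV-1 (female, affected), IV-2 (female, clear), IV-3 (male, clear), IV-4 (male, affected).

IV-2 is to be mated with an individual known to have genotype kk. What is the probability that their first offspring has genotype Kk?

2/3

III-2 is clear so carries K and passed k to IV-1 (kk), so III-2 is Kk.
III-4 is clear so carries K and passed k to IV-1 (kk), so III-4 is Kk.
IV-2 is a clear offspring of III-2 (Kk) × III-4 (Kk), whose cross gives 1/4 KK : 1/2 Kk : 1/4 kk; conditioning on being clear, IV-2 is KK with probability 1/3, Kk with probability 2/3.
Summing over parental genotype combinations, P(offspring has genotype Kk) = 1/3·1 + 2/3·1/2 = 2/3.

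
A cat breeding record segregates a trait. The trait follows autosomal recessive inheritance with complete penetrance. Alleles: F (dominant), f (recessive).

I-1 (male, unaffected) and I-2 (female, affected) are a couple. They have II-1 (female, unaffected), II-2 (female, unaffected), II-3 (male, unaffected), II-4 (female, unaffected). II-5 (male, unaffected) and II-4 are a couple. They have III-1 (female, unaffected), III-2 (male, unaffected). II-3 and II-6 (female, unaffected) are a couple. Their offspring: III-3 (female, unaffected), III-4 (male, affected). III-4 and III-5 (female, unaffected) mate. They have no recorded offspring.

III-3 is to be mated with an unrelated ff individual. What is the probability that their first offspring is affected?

II-3 is unaffected so carries F and received f from I-2 (ff), so II-3 is Ff.
II-6 is unaffected so carries F and passed f to III-4 (ff), so II-6 is Ff.
III-3 is an unaffected offspring of II-3 (Ff) × II-6 (Ff), whose cross gives 1/4 FF : 1/2 Ff : 1/4 ff; conditioning on being unaffected, III-3 is FF with probability 1/3, Ff with probability 2/3.
Summing over parental genotype combinations, P(offspring is affected) = 2/3·1/2 = 1/3.

1/3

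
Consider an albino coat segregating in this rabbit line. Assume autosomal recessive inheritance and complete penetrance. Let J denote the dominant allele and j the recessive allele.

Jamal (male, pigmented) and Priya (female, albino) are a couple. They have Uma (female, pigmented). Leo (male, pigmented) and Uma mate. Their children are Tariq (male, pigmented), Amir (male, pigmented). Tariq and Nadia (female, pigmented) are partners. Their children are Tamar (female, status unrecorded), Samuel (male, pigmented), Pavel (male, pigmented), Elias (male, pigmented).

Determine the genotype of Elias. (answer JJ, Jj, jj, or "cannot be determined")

cannot be determined

Elias's phenotype allows JJ or Jj, and no parent or child forces a single allele at both positions; consistent genotype assignments exist with Elias as JJ or Jj.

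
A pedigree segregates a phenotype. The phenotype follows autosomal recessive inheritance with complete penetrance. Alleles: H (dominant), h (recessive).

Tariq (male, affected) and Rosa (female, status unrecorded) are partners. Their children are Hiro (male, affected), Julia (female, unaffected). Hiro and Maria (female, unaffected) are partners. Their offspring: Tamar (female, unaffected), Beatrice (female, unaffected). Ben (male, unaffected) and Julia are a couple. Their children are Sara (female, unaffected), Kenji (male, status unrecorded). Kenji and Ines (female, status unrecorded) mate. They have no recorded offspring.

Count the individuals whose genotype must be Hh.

Obligate heterozygotes: Rosa passed H to Julia (Hh, whose h came from Tariq) and passed h to Hiro (hh), so Rosa is Hh; Julia is unaffected so carries H and received h from Tariq (hh), so Julia is Hh; Tamar is unaffected so carries H and received h from Hiro (hh), so Tamar is Hh; Beatrice is unaffected so carries H and received h from Hiro (hh), so Beatrice is Hh.
Every other individual is either homozygous by phenotype or has at least one consistent homozygous assignment, so the count is 4.

4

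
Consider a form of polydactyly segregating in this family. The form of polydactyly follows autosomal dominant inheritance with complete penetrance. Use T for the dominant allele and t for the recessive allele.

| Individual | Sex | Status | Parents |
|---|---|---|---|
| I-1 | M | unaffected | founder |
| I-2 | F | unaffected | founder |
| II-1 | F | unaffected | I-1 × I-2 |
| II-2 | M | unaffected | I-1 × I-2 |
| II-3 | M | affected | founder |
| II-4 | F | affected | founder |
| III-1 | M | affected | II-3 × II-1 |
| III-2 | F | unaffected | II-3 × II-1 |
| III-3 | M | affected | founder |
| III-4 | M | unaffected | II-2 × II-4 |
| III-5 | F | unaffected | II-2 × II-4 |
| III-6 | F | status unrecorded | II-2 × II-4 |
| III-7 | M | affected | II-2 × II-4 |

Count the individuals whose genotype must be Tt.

4

Obligate heterozygotes: II-3 is affected so carries T and passed t to III-2 (tt), so II-3 is Tt; II-4 is affected so carries T and passed t to III-4 (tt), so II-4 is Tt; III-1 is affected so carries T and received t from II-1 (tt), so III-1 is Tt; III-7 is affected so carries T and received t from II-2 (tt), so III-7 is Tt.
Every other individual is either homozygous by phenotype or has at least one consistent homozygous assignment, so the count is 4.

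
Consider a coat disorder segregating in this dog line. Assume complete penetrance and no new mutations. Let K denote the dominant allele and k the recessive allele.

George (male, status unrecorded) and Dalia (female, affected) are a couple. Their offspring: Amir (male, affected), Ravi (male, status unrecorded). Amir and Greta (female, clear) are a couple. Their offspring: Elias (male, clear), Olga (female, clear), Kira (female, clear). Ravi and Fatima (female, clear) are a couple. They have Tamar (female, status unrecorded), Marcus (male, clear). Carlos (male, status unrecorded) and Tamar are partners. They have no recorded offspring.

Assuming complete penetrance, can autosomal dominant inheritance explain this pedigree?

Yes

A consistent assignment under autosomal dominant exists: George KK, Dalia Kk, Amir Kk, Ravi Kk, Greta kk, Fatima kk, Elias kk, Olga kk, Kira kk, Tamar Kk, Marcus kk, Carlos KK.
In this assignment every recorded phenotype matches its genotype and every non-founder's genotype is obtainable from its parents' genotypes, so the pedigree is consistent.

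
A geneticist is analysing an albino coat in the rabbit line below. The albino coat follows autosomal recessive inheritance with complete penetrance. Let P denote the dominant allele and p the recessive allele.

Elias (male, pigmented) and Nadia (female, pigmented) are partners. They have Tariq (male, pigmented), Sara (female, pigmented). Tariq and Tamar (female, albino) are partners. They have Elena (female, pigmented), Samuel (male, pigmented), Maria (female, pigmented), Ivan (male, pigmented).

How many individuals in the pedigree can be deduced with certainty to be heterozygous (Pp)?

Obligate heterozygotes: Elena is pigmented so carries P and received p from Tamar (pp), so Elena is Pp; Samuel is pigmented so carries P and received p from Tamar (pp), so Samuel is Pp; Maria is pigmented so carries P and received p from Tamar (pp), so Maria is Pp; Ivan is pigmented so carries P and received p from Tamar (pp), so Ivan is Pp.
Every other individual is either homozygous by phenotype or has at least one consistent homozygous assignment, so the count is 4.

4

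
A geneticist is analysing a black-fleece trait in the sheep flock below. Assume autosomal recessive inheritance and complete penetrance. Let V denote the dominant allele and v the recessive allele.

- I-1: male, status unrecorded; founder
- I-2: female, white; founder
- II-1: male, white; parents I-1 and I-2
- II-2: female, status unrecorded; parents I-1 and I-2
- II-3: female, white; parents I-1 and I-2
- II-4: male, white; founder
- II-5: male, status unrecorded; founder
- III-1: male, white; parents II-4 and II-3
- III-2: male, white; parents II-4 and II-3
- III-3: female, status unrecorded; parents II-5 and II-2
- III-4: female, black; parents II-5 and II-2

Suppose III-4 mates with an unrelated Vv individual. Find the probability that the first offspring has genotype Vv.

III-4 is black, so III-4 is vv.
The cross gives 1/2 Vv : 1/2 vv, so P(offspring has genotype Vv) = 1/2.

1/2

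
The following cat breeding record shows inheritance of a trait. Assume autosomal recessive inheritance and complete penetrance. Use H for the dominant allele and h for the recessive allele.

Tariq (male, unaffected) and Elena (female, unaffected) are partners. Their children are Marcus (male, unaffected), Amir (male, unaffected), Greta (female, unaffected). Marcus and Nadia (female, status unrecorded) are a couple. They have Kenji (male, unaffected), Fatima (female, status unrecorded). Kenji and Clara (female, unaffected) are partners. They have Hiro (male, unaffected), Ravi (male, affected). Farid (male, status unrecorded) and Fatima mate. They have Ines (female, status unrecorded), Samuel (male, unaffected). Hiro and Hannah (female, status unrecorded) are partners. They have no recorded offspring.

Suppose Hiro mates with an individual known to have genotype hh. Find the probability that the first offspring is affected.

1/3

Kenji is unaffected so carries H and passed h to Ravi (hh), so Kenji is Hh.
Clara is unaffected so carries H and passed h to Ravi (hh), so Clara is Hh.
Hiro is an unaffected offspring of Kenji (Hh) × Clara (Hh), whose cross gives 1/4 HH : 1/2 Hh : 1/4 hh; conditioning on being unaffected, Hiro is HH with probability 1/3, Hh with probability 2/3.
Summing over parental genotype combinations, P(offspring is affected) = 2/3·1/2 = 1/3.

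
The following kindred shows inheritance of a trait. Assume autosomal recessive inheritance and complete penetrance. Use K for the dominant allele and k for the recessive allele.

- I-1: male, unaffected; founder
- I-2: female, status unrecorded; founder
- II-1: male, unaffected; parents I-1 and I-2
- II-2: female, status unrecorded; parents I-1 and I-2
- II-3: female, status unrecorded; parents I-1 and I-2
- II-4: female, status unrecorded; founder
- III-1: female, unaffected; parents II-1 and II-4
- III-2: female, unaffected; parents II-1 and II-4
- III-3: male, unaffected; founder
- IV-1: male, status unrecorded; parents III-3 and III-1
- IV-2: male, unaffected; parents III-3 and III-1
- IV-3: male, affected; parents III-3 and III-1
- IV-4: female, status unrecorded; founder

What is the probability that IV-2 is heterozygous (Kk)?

2/3

III-3 is unaffected so carries K and passed k to IV-3 (kk), so III-3 is Kk.
III-1 is unaffected so carries K and passed k to IV-3 (kk), so III-1 is Kk.
Their cross gives offspring ratios 1/4 KK : 1/2 Kk : 1/4 kk. Conditioning on IV-2 being unaffected, P(Kk) = 1/2 / 3/4 = 2/3.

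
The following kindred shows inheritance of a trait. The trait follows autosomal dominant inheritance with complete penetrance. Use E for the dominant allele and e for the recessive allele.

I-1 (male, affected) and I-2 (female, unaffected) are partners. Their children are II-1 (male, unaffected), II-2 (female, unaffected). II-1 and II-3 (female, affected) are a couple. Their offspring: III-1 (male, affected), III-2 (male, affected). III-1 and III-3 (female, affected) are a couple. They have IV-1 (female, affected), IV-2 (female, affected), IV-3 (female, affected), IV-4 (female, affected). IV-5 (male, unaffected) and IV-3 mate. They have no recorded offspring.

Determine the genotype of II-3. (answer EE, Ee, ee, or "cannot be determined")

II-3's phenotype allows EE or Ee, and no parent or child forces a single allele at both positions; consistent genotype assignments exist with II-3 as EE or Ee.

cannot be determined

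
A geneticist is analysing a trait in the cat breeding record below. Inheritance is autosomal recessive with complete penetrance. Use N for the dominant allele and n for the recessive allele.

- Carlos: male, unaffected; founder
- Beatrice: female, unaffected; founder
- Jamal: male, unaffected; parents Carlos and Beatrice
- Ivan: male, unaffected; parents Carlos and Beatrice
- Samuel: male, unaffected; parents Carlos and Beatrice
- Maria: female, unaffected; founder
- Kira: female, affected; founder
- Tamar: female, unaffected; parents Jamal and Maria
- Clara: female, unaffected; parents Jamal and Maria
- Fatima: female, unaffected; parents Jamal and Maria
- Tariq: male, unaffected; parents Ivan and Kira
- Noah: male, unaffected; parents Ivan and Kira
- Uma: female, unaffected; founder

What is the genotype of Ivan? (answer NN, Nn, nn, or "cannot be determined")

cannot be determined

Ivan's phenotype allows NN or Nn, and no parent or child forces a single allele at both positions; consistent genotype assignments exist with Ivan as NN or Nn.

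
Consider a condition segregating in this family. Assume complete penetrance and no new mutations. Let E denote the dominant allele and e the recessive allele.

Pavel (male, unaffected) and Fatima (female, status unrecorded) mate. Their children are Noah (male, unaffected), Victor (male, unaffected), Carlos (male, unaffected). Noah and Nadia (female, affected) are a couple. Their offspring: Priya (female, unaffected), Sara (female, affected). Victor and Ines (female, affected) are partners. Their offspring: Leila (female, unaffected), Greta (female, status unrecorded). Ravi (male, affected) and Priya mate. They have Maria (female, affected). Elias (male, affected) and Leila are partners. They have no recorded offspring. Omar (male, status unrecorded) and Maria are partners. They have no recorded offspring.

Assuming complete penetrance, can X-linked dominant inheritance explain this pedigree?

Yes

A consistent assignment under X-linked dominant exists: Pavel X^e Y, Fatima X^E X^e, Noah X^e Y, Victor X^e Y, Carlos X^e Y, Nadia X^E X^e, Ines X^E X^e, Priya X^e X^e, Sara X^E X^e, Ravi X^E Y, Leila X^e X^e, Greta X^E X^e, Elias X^E Y, Maria X^E X^e, Omar X^E Y.
In this assignment every recorded phenotype matches its genotype and every non-founder's genotype is obtainable from its parents' genotypes, so the pedigree is consistent.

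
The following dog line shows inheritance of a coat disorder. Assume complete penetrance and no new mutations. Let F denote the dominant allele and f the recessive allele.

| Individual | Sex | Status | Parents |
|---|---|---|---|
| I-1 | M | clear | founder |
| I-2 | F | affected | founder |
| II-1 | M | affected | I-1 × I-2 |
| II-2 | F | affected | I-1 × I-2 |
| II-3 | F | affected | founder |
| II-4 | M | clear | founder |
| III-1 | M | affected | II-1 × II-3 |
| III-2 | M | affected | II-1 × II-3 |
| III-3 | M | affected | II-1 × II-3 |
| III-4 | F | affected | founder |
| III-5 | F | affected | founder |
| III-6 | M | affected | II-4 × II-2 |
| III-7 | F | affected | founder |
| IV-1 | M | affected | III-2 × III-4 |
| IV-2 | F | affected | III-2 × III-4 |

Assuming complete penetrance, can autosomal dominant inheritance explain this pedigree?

Yes

A consistent assignment under autosomal dominant exists: I-1 ff, I-2 FF, II-1 Ff, II-2 Ff, II-3 FF, II-4 ff, III-1 FF, III-2 FF, III-3 FF, III-4 FF, III-5 FF, III-6 Ff, III-7 FF, IV-1 FF, IV-2 FF.
In this assignment every recorded phenotype matches its genotype and every non-founder's genotype is obtainable from its parents' genotypes, so the pedigree is consistent.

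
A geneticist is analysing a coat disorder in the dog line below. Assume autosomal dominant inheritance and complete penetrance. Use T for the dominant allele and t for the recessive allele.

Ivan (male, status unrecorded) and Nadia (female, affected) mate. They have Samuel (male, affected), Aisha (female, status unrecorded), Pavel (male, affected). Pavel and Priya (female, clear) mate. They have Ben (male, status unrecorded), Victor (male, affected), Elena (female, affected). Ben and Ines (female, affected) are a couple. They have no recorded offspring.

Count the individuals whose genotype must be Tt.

2

Obligate heterozygotes: Victor is affected so carries T and received t from Priya (tt), so Victor is Tt; Elena is affected so carries T and received t from Priya (tt), so Elena is Tt.
Every other individual is either homozygous by phenotype or has at least one consistent homozygous assignment, so the count is 2.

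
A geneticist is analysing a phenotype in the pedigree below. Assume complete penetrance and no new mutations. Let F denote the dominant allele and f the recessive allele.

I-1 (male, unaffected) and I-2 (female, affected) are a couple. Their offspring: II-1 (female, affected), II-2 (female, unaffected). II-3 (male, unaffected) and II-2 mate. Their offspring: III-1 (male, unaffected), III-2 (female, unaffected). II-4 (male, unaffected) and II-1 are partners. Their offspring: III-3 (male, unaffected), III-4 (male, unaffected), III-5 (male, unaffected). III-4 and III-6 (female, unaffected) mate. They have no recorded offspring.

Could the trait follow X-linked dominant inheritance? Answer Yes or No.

A consistent assignment under X-linked dominant exists: I-1 X^f Y, I-2 X^F X^f, II-1 X^F X^f, II-2 X^f X^f, II-3 X^f Y, II-4 X^f Y, III-1 X^f Y, III-2 X^f X^f, III-3 X^f Y, III-4 X^f Y, III-5 X^f Y, III-6 X^f X^f.
In this assignment every recorded phenotype matches its genotype and every non-founder's genotype is obtainable from its parents' genotypes, so the pedigree is consistent.

Yes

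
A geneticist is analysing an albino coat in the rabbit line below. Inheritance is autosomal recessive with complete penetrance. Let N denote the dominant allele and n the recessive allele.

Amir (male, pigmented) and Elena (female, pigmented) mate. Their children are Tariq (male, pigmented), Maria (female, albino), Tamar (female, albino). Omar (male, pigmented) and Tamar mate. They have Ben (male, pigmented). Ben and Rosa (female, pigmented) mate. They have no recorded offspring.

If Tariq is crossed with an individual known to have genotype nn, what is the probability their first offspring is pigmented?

2/3

Amir is pigmented so carries N and passed n to Maria (nn), so Amir is Nn.
Elena is pigmented so carries N and passed n to Maria (nn), so Elena is Nn.
Tariq is a pigmented offspring of Amir (Nn) × Elena (Nn), whose cross gives 1/4 NN : 1/2 Nn : 1/4 nn; conditioning on being pigmented, Tariq is NN with probability 1/3, Nn with probability 2/3.
Summing over parental genotype combinations, P(offspring is pigmented) = 1/3·1 + 2/3·1/2 = 2/3.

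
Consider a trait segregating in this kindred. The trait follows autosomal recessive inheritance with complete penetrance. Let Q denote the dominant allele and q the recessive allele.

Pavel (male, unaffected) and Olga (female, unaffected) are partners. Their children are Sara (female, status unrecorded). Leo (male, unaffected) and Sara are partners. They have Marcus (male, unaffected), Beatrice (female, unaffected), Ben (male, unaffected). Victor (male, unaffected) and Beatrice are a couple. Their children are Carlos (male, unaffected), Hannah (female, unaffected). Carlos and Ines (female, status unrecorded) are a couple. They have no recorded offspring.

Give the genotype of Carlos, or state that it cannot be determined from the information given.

cannot be determined

Carlos's phenotype allows QQ or Qq, and no parent or child forces a single allele at both positions; consistent genotype assignments exist with Carlos as QQ or Qq.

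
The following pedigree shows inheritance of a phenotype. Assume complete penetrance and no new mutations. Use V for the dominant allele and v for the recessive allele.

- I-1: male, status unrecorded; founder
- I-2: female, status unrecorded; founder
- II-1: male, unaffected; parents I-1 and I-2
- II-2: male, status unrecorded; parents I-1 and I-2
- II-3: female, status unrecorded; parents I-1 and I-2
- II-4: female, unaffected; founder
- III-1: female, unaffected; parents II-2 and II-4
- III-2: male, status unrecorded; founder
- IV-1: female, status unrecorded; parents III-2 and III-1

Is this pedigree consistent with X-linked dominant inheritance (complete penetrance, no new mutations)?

Yes

A consistent assignment under X-linked dominant exists: I-1 X^V Y, I-2 X^V X^v, II-1 X^v Y, II-2 X^v Y, II-3 X^V X^V, II-4 X^v X^v, III-1 X^v X^v, III-2 X^V Y, IV-1 X^V X^v.
In this assignment every recorded phenotype matches its genotype and every non-founder's genotype is obtainable from its parents' genotypes, so the pedigree is consistent.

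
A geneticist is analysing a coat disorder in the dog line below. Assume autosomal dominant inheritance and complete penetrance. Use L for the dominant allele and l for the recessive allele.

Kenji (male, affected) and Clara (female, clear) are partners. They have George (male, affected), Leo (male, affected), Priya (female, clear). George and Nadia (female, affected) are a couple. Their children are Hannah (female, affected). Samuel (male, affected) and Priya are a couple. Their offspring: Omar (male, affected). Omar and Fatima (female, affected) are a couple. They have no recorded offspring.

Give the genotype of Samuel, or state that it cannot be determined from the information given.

cannot be determined

Samuel's phenotype allows LL or Ll, and no parent or child forces a single allele at both positions; consistent genotype assignments exist with Samuel as LL or Ll.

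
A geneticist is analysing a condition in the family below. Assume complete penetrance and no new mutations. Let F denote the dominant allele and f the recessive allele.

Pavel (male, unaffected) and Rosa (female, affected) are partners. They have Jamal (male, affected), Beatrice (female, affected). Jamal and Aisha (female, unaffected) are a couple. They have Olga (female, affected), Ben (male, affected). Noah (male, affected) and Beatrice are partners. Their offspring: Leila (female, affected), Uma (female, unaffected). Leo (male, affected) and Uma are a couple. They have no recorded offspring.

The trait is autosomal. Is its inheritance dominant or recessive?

dominant

Noah and Beatrice are both affected yet have an unaffected child Uma. Under a recessive model two affected parents are homozygous and every child would be affected, so the trait cannot be recessive.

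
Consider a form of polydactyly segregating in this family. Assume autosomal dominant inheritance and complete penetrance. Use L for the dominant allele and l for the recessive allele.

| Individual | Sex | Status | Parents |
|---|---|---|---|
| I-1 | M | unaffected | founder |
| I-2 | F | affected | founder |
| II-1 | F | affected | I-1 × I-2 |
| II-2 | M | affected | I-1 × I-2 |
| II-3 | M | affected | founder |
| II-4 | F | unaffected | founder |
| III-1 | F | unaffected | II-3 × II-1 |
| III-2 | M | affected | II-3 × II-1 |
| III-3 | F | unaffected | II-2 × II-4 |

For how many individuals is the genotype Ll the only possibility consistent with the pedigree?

3

Obligate heterozygotes: II-1 is affected so carries L and received l from I-1 (ll), so II-1 is Ll; II-2 is affected so carries L and received l from I-1 (ll), so II-2 is Ll; II-3 is affected so carries L and passed l to III-1 (ll), so II-3 is Ll.
Every other individual is either homozygous by phenotype or has at least one consistent homozygous assignment, so the count is 3.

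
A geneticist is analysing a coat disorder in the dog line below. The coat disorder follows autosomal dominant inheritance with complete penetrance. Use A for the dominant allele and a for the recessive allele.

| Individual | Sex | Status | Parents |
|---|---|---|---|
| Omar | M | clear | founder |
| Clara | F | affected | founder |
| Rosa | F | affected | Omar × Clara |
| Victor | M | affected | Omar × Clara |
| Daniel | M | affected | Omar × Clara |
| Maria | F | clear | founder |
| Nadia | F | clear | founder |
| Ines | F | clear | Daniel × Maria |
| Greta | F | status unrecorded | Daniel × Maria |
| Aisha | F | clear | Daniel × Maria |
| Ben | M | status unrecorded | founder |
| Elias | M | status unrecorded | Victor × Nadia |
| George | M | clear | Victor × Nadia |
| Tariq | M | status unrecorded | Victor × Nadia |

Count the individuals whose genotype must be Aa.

3

Obligate heterozygotes: Rosa is affected so carries A and received a from Omar (aa), so Rosa is Aa; Victor is affected so carries A and received a from Omar (aa), so Victor is Aa; Daniel is affected so carries A and received a from Omar (aa), so Daniel is Aa.
Every other individual is either homozygous by phenotype or has at least one consistent homozygous assignment, so the count is 3.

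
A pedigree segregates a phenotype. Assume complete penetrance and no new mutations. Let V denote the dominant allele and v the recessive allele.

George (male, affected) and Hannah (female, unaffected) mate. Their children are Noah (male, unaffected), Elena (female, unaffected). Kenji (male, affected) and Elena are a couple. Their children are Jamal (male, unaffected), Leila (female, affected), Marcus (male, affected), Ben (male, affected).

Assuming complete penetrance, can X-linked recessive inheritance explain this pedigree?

Yes

A consistent assignment under X-linked recessive exists: George X^v Y, Hannah X^V X^V, Noah X^V Y, Elena X^V X^v, Kenji X^v Y, Jamal X^V Y, Leila X^v X^v, Marcus X^v Y, Ben X^v Y.
In this assignment every recorded phenotype matches its genotype and every non-founder's genotype is obtainable from its parents' genotypes, so the pedigree is consistent.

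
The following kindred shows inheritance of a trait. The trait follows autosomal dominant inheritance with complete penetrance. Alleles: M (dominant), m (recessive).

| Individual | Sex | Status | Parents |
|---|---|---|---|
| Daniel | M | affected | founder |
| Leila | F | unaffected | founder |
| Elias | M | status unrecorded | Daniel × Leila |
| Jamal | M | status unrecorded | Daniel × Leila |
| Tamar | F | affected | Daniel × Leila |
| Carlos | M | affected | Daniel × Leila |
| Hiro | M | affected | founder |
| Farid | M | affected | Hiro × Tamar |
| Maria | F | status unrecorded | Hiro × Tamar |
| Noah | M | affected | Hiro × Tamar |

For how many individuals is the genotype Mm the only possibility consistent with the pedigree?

2

Obligate heterozygotes: Tamar is affected so carries M and received m from Leila (mm), so Tamar is Mm; Carlos is affected so carries M and received m from Leila (mm), so Carlos is Mm.
Every other individual is either homozygous by phenotype or has at least one consistent homozygous assignment, so the count is 2.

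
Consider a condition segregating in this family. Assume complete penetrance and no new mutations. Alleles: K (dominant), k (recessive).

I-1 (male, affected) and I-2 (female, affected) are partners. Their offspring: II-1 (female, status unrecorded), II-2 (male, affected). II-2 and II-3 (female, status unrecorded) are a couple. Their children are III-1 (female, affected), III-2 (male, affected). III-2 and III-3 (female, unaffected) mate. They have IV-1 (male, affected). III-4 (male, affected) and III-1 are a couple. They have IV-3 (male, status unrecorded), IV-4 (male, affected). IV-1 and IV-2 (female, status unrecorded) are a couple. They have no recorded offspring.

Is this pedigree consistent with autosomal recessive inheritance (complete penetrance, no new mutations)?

Yes

A consistent assignment under autosomal recessive exists: I-1 kk, I-2 kk, II-1 kk, II-2 kk, II-3 Kk, III-1 kk, III-2 kk, III-3 Kk, III-4 kk, IV-1 kk, IV-2 KK, IV-3 kk, IV-4 kk.
In this assignment every recorded phenotype matches its genotype and every non-founder's genotype is obtainable from its parents' genotypes, so the pedigree is consistent.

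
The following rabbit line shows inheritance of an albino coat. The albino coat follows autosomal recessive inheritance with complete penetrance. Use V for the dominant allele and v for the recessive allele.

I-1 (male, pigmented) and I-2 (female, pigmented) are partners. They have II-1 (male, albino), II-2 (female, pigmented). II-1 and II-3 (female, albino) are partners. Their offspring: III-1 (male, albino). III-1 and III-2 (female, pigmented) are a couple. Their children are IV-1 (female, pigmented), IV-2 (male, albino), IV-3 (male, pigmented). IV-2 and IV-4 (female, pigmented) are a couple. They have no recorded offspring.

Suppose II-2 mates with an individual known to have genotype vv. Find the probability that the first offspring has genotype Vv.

I-1 is pigmented so carries V and passed v to II-1 (vv), so I-1 is Vv.
I-2 is pigmented so carries V and passed v to II-1 (vv), so I-2 is Vv.
II-2 is a pigmented offspring of I-1 (Vv) × I-2 (Vv), whose cross gives 1/4 VV : 1/2 Vv : 1/4 vv; conditioning on being pigmented, II-2 is VV with probability 1/3, Vv with probability 2/3.
Summing over parental genotype combinations, P(offspring has genotype Vv) = 1/3·1 + 2/3·1/2 = 2/3.

2/3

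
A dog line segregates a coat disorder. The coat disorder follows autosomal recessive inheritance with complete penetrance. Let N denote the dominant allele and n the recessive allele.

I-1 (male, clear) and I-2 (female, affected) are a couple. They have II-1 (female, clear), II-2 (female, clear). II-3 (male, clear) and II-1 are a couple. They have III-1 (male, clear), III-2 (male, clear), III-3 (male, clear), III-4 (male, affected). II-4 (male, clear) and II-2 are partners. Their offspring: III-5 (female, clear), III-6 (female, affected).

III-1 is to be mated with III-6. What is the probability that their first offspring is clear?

II-3 is clear so carries N and passed n to III-4 (nn), so II-3 is Nn.
II-1 is clear so carries N and received n from I-2 (nn), so II-1 is Nn.
III-1 is a clear offspring of II-3 (Nn) × II-1 (Nn), whose cross gives 1/4 NN : 1/2 Nn : 1/4 nn; conditioning on being clear, III-1 is NN with probability 1/3, Nn with probability 2/3.
III-6 is affected, so III-6 is nn.
Summing over parental genotype combinations, P(offspring is clear) = 1/3·1 + 2/3·1/2 = 2/3.

2/3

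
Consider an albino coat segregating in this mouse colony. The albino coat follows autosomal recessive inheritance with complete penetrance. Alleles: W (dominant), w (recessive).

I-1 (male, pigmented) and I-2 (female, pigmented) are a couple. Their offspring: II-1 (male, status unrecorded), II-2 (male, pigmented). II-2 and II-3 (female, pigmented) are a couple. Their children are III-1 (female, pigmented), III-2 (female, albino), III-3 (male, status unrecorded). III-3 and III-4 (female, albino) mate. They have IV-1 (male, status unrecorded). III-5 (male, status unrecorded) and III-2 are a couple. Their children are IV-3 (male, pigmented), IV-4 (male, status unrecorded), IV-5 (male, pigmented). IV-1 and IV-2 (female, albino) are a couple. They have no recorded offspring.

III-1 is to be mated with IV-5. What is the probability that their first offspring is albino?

1/6

II-2 is pigmented so carries W and passed w to III-2 (ww), so II-2 is Ww.
II-3 is pigmented so carries W and passed w to III-2 (ww), so II-3 is Ww.
III-1 is a pigmented offspring of II-2 (Ww) × II-3 (Ww), whose cross gives 1/4 WW : 1/2 Ww : 1/4 ww; conditioning on being pigmented, III-1 is WW with probability 1/3, Ww with probability 2/3.
IV-5 is pigmented so carries W and received w from III-2 (ww), so IV-5 is Ww.
Summing over parental genotype combinations, P(offspring is albino) = 2/3·1/4 = 1/6.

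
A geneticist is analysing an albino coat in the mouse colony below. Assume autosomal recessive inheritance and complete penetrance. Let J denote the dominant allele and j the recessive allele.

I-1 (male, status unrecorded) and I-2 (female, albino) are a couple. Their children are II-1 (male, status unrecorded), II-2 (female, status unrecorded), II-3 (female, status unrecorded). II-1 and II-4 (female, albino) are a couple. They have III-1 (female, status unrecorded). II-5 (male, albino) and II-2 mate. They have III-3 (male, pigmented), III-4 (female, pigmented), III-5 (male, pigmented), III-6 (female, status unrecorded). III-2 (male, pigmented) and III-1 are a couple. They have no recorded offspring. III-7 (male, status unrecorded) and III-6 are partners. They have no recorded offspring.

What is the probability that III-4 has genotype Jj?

III-4 is pigmented so carries J and received j from II-5 (jj), so III-4 is Jj, giving P(Jj) = 1.

1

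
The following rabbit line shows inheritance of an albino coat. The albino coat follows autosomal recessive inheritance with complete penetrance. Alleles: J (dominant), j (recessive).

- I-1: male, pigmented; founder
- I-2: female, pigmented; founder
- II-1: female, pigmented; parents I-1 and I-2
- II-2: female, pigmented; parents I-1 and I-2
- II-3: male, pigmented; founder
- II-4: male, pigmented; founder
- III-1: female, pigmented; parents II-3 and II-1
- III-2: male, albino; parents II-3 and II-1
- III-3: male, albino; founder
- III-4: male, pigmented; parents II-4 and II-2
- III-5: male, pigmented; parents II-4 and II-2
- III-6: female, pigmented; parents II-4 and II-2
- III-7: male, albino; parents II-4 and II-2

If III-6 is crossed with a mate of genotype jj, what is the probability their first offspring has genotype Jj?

2/3

II-4 is pigmented so carries J and passed j to III-7 (jj), so II-4 is Jj.
II-2 is pigmented so carries J and passed j to III-7 (jj), so II-2 is Jj.
III-6 is a pigmented offspring of II-4 (Jj) × II-2 (Jj), whose cross gives 1/4 JJ : 1/2 Jj : 1/4 jj; conditioning on being pigmented, III-6 is JJ with probability 1/3, Jj with probability 2/3.
Summing over parental genotype combinations, P(offspring has genotype Jj) = 1/3·1 + 2/3·1/2 = 2/3.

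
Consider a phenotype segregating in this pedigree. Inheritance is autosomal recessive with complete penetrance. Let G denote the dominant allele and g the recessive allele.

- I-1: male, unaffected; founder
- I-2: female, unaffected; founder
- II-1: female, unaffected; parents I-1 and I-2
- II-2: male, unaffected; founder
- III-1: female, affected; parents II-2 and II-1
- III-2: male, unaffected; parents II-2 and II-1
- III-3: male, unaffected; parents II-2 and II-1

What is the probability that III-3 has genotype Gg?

2/3

II-2 is unaffected so carries G and passed g to III-1 (gg), so II-2 is Gg.
II-1 is unaffected so carries G and passed g to III-1 (gg), so II-1 is Gg.
Their cross gives offspring ratios 1/4 GG : 1/2 Gg : 1/4 gg. Conditioning on III-3 being unaffected, P(Gg) = 1/2 / 3/4 = 2/3.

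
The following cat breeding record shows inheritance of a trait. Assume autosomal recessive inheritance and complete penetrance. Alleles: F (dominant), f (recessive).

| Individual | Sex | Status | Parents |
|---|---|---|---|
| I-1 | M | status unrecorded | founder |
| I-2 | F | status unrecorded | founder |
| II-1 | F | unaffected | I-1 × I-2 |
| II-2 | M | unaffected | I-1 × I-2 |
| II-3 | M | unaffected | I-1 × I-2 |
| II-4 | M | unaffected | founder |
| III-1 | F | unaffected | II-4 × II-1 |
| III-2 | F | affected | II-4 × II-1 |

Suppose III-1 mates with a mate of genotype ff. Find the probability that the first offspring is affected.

1/3

II-4 is unaffected so carries F and passed f to III-2 (ff), so II-4 is Ff.
II-1 is unaffected so carries F and passed f to III-2 (ff), so II-1 is Ff.
III-1 is an unaffected offspring of II-4 (Ff) × II-1 (Ff), whose cross gives 1/4 FF : 1/2 Ff : 1/4 ff; conditioning on being unaffected, III-1 is FF with probability 1/3, Ff with probability 2/3.
Summing over parental genotype combinations, P(offspring is affected) = 2/3·1/2 = 1/3.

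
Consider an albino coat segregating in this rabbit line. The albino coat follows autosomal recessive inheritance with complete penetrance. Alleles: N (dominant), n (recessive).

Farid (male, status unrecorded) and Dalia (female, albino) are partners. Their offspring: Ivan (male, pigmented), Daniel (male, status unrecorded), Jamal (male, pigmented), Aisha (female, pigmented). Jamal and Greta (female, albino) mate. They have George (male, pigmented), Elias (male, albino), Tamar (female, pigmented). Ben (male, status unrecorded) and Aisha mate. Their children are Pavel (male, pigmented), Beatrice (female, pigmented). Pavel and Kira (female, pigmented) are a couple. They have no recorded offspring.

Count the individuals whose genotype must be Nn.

Obligate heterozygotes: Ivan is pigmented so carries N and received n from Dalia (nn), so Ivan is Nn; Jamal is pigmented so carries N and received n from Dalia (nn), so Jamal is Nn; Aisha is pigmented so carries N and received n from Dalia (nn), so Aisha is Nn; George is pigmented so carries N and received n from Greta (nn), so George is Nn; Tamar is pigmented so carries N and received n from Greta (nn), so Tamar is Nn.
Every other individual is either homozygous by phenotype or has at least one consistent homozygous assignment, so the count is 5.

5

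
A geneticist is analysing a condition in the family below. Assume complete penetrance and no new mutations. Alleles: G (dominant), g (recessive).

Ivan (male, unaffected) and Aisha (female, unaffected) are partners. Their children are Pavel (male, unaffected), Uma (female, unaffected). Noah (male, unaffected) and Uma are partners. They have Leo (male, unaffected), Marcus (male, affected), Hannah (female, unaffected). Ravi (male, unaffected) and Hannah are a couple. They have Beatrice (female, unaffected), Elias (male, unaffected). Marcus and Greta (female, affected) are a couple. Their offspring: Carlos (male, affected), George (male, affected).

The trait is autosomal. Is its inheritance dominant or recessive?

Noah and Uma are both unaffected yet have an affected child Marcus. Under dominance, an affected child requires at least one affected parent, so the trait cannot be dominant.

recessive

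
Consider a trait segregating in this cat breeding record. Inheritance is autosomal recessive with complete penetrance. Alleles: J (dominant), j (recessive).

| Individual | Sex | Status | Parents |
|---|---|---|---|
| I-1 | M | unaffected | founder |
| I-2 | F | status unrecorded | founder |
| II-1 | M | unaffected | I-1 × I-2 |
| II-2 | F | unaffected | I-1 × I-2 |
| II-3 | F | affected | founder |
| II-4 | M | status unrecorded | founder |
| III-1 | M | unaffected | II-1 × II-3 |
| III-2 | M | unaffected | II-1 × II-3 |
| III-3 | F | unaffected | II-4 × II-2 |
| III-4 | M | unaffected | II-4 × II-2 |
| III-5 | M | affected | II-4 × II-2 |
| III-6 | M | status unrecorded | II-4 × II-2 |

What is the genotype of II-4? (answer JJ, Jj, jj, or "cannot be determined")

II-4's phenotype is unrecorded, and no parent or child forces a single allele at both positions; consistent genotype assignments exist with II-4 as Jj or jj.

cannot be determined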